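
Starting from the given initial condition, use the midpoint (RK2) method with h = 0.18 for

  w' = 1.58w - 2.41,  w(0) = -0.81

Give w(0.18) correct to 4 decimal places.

-1.5686

Midpoint: k1 = f(t_n, w_n); k2 = f(t_n + h/2, w_n + (h/2)·k1); w_{n+1} = w_n + h·k2.
t=0.000000, w=-0.810000:
  k1 = f(0.000000, -0.810000) = -3.689800
  k2 = f(0.090000, -1.142082) = -4.214490
  w ← -0.810000 + 0.18·(-4.214490) = -1.568608
w(0.18) ≈ -1.5686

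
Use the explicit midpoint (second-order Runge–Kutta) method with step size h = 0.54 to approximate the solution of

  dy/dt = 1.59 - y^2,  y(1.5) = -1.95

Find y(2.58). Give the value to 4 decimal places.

-56.3241

Midpoint: k1 = f(t_n, y_n); k2 = f(t_n + h/2, y_n + (h/2)·k1); y_{n+1} = y_n + h·k2.
t=1.500000, y=-1.950000:
  k1 = f(1.500000, -1.950000) = -2.212500
  k2 = f(1.770000, -2.547375) = -4.899119
  y ← -1.950000 + 0.54·(-4.899119) = -4.595524
t=2.040000, y=-4.595524:
  k1 = f(2.040000, -4.595524) = -19.528845
  k2 = f(2.310000, -9.868313) = -95.793595
  y ← -4.595524 + 0.54·(-95.793595) = -56.324066
y(2.58) ≈ -56.3241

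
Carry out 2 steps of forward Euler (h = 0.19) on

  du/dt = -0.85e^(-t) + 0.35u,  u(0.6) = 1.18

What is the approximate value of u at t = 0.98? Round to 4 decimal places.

1.1743

Euler: u_{n+1} = u_n + h·f(t_n, u_n).
t=0.600000, u=1.180000: f=-0.053490 → u ← 1.180000 + 0.19·(-0.053490) = 1.169837
t=0.790000, u=1.169837: f=0.023675 → u ← 1.169837 + 0.19·0.023675 = 1.174335
u(0.98) ≈ 1.1743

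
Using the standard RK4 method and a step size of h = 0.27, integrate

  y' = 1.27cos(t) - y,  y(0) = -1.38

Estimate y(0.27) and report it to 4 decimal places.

RK4: k1 = f(t_n, y_n); k2 = f(t_n + h/2, y_n + (h/2)·k1); k3 = f(t_n + h/2, y_n + (h/2)·k2); k4 = f(t_n + h, y_n + h·k3); y_{n+1} = y_n + (h/6)·(k1 + 2k2 + 2k3 + k4).
t=0.000000, y=-1.380000:
  k1 = f(0.000000, -1.380000) = 2.650000
  k2 = f(0.135000, -1.022250) = 2.280695
  k3 = f(0.135000, -1.072106) = 2.330551
  k4 = f(0.270000, -0.750751) = 1.974740
  y ← -1.380000 + (0.27/6)·(k1 + 2k2 + 2k3 + k4) = -0.756875
y(0.27) ≈ -0.7569

-0.7569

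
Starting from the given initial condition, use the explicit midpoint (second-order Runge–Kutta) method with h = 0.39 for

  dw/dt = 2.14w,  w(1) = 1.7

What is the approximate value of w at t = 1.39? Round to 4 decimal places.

3.7109

Midpoint: k1 = f(t_n, w_n); k2 = f(t_n + h/2, w_n + (h/2)·k1); w_{n+1} = w_n + h·k2.
t=1.000000, w=1.700000:
  k1 = f(1.000000, 1.700000) = 3.638000
  k2 = f(1.195000, 2.409410) = 5.156137
  w ← 1.700000 + 0.39·5.156137 = 3.710894
w(1.39) ≈ 3.7109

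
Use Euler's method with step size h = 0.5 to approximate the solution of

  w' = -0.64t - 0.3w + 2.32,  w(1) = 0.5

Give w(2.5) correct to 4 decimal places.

2.0120

Euler: w_{n+1} = w_n + h·f(t_n, w_n).
t=1.000000, w=0.500000: f=1.530000 → w ← 0.500000 + 0.5·1.530000 = 1.265000
t=1.500000, w=1.265000: f=0.980500 → w ← 1.265000 + 0.5·0.980500 = 1.755250
t=2.000000, w=1.755250: f=0.513425 → w ← 1.755250 + 0.5·0.513425 = 2.011962
w(2.5) ≈ 2.0120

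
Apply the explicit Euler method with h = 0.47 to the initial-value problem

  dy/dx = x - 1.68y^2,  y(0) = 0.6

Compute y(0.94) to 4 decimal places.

Euler: y_{n+1} = y_n + h·f(x_n, y_n).
x=0.000000, y=0.600000: f=-0.604800 → y ← 0.600000 + 0.47·(-0.604800) = 0.315744
x=0.470000, y=0.315744: f=0.302514 → y ← 0.315744 + 0.47·0.302514 = 0.457925
y(0.94) ≈ 0.4579

0.4579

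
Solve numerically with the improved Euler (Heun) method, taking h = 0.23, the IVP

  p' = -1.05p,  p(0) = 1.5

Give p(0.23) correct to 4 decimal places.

Heun: k1 = f(t_n, p_n); k2 = f(t_n + h, p_n + h·k1); p_{n+1} = p_n + (h/2)·(k1 + k2).
t=0.000000, p=1.500000:
  k1 = f(0.000000, 1.500000) = -1.575000
  k2 = f(0.230000, 1.137750) = -1.194638
  p ← 1.500000 + (0.23/2)·(-1.575000 + (-1.194638)) = 1.181492
p(0.23) ≈ 1.1815

1.1815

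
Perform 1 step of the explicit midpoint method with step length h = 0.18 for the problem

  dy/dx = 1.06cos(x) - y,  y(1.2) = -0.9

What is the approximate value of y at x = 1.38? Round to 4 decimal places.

-0.7059

Midpoint: k1 = f(x_n, y_n); k2 = f(x_n + h/2, y_n + (h/2)·k1); y_{n+1} = y_n + h·k2.
x=1.200000, y=-0.900000:
  k1 = f(1.200000, -0.900000) = 1.284099
  k2 = f(1.290000, -0.784431) = 1.078179
  y ← -0.900000 + 0.18·1.078179 = -0.705928
y(1.38) ≈ -0.7059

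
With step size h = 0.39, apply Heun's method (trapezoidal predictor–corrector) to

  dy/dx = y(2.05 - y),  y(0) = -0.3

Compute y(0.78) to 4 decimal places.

Heun: k1 = f(x_n, y_n); k2 = f(x_n + h, y_n + h·k1); y_{n+1} = y_n + (h/2)·(k1 + k2).
x=0.000000, y=-0.300000:
  k1 = f(0.000000, -0.300000) = -0.705000
  k2 = f(0.390000, -0.574950) = -1.509215
  y ← -0.300000 + (0.39/2)·(-0.705000 + (-1.509215)) = -0.731772
x=0.390000, y=-0.731772:
  k1 = f(0.390000, -0.731772) = -2.035623
  k2 = f(0.780000, -1.525665) = -5.455266
  y ← -0.731772 + (0.39/2)·(-2.035623 + (-5.455266)) = -2.192495
y(0.78) ≈ -2.1925

-2.1925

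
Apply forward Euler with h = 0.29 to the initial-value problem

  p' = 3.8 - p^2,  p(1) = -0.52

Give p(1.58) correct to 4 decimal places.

Euler: p_{n+1} = p_n + h·f(t_n, p_n).
t=1.000000, p=-0.520000: f=3.529600 → p ← -0.520000 + 0.29·3.529600 = 0.503584
t=1.290000, p=0.503584: f=3.546403 → p ← 0.503584 + 0.29·3.546403 = 1.532041
p(1.58) ≈ 1.5320

1.5320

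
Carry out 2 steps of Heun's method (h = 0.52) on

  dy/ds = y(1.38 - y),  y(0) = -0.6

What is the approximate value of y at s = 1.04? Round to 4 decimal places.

-10.0998

Heun: k1 = f(s_n, y_n); k2 = f(s_n + h, y_n + h·k1); y_{n+1} = y_n + (h/2)·(k1 + k2).
s=0.000000, y=-0.600000:
  k1 = f(0.000000, -0.600000) = -1.188000
  k2 = f(0.520000, -1.217760) = -3.163448
  y ← -0.600000 + (0.52/2)·(-1.188000 + (-3.163448)) = -1.731377
s=0.520000, y=-1.731377:
  k1 = f(0.520000, -1.731377) = -5.386964
  k2 = f(1.040000, -4.532598) = -26.799430
  y ← -1.731377 + (0.52/2)·(-5.386964 + (-26.799430)) = -10.099839
y(1.04) ≈ -10.0998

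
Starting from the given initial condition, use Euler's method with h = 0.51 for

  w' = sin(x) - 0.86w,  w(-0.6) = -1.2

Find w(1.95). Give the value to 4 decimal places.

Euler: w_{n+1} = w_n + h·f(x_n, w_n).
x=-0.600000, w=-1.200000: f=0.467358 → w ← -1.200000 + 0.51·0.467358 = -0.961648
x=-0.090000, w=-0.961648: f=0.737138 → w ← -0.961648 + 0.51·0.737138 = -0.585707
x=0.420000, w=-0.585707: f=0.911469 → w ← -0.585707 + 0.51·0.911469 = -0.120858
x=0.930000, w=-0.120858: f=0.905558 → w ← -0.120858 + 0.51·0.905558 = 0.340976
x=1.440000, w=0.340976: f=0.698219 → w ← 0.340976 + 0.51·0.698219 = 0.697068
w(1.95) ≈ 0.6971

0.6971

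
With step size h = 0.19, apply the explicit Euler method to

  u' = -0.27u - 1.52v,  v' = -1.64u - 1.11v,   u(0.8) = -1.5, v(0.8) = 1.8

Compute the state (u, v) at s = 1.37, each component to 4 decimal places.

-2.8709, 2.3974

Euler on (u,v): u_{n+1} = u_n + h·u', v_{n+1} = v_n + h·v'.
0.800000: (-1.500000, 1.800000); f=(-2.331000, 0.462000) → (-1.942890, 1.887780)
0.990000: (-1.942890, 1.887780); f=(-2.344845, 1.090904) → (-2.388411, 2.095052)
1.180000: (-2.388411, 2.095052); f=(-2.539608, 1.591486) → (-2.870936, 2.397434)
(u(1.37), v(1.37)) ≈ (-2.8709, 2.3974)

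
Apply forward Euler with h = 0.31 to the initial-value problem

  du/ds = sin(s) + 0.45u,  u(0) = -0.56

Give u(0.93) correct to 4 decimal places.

-0.5407

Euler: u_{n+1} = u_n + h·f(s_n, u_n).
s=0.000000, u=-0.560000: f=-0.252000 → u ← -0.560000 + 0.31·(-0.252000) = -0.638120
s=0.310000, u=-0.638120: f=0.017905 → u ← -0.638120 + 0.31·0.017905 = -0.632570
s=0.620000, u=-0.632570: f=0.296379 → u ← -0.632570 + 0.31·0.296379 = -0.540692
u(0.93) ≈ -0.5407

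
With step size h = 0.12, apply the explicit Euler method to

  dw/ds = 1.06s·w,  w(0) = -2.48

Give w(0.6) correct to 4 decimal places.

Euler: w_{n+1} = w_n + h·f(s_n, w_n).
s=0.000000, w=-2.480000: f=0.000000 → w ← -2.480000 + 0.12·0.000000 = -2.480000
s=0.120000, w=-2.480000: f=-0.315456 → w ← -2.480000 + 0.12·(-0.315456) = -2.517855
s=0.240000, w=-2.517855: f=-0.640542 → w ← -2.517855 + 0.12·(-0.640542) = -2.594720
s=0.360000, w=-2.594720: f=-0.990145 → w ← -2.594720 + 0.12·(-0.990145) = -2.713537
s=0.480000, w=-2.713537: f=-1.380648 → w ← -2.713537 + 0.12·(-1.380648) = -2.879215
w(0.6) ≈ -2.8792

-2.8792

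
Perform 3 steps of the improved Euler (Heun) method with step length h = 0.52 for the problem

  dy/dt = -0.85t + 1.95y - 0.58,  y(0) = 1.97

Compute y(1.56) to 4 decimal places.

Heun: k1 = f(t_n, y_n); k2 = f(t_n + h, y_n + h·k1); y_{n+1} = y_n + (h/2)·(k1 + k2).
t=0.000000, y=1.970000:
  k1 = f(0.000000, 1.970000) = 3.261500
  k2 = f(0.520000, 3.665980) = 6.126661
  y ← 1.970000 + (0.52/2)·(3.261500 + 6.126661) = 4.410922
t=0.520000, y=4.410922:
  k1 = f(0.520000, 4.410922) = 7.579298
  k2 = f(1.040000, 8.352157) = 14.822705
  y ← 4.410922 + (0.52/2)·(7.579298 + 14.822705) = 10.235443
t=1.040000, y=10.235443:
  k1 = f(1.040000, 10.235443) = 18.495113
  k2 = f(1.560000, 19.852902) = 36.807158
  y ← 10.235443 + (0.52/2)·(18.495113 + 36.807158) = 24.614033
y(1.56) ≈ 24.6140

24.6140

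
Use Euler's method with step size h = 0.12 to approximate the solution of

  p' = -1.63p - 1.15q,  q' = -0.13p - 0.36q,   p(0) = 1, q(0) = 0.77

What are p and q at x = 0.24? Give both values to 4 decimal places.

0.4621, 0.6791

Euler on (p,q): p_{n+1} = p_n + h·p', q_{n+1} = q_n + h·q'.
0.000000: (1.000000, 0.770000); f=(-2.515500, -0.407200) → (0.698140, 0.721136)
0.120000: (0.698140, 0.721136); f=(-1.967275, -0.350367) → (0.462067, 0.679092)
(p(0.24), q(0.24)) ≈ (0.4621, 0.6791)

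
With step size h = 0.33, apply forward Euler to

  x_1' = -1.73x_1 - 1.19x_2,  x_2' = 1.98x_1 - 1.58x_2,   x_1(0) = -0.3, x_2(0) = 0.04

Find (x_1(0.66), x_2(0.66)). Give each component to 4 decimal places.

0.0075, -0.1790

Euler on (x_1,x_2): x_1_{n+1} = x_1_n + h·x_1', x_2_{n+1} = x_2_n + h·x_2'.
0.000000: (-0.300000, 0.040000); f=(0.471400, -0.657200) → (-0.144438, -0.176876)
0.330000: (-0.144438, -0.176876); f=(0.460360, -0.006523) → (0.007481, -0.179029)
(x_1(0.66), x_2(0.66)) ≈ (0.0075, -0.1790)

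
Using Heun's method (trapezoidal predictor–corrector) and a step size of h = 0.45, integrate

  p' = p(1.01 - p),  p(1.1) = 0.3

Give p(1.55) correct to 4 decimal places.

Heun: k1 = f(t_n, p_n); k2 = f(t_n + h, p_n + h·k1); p_{n+1} = p_n + (h/2)·(k1 + k2).
t=1.100000, p=0.300000:
  k1 = f(1.100000, 0.300000) = 0.213000
  k2 = f(1.550000, 0.395850) = 0.243111
  p ← 0.300000 + (0.45/2)·(0.213000 + 0.243111) = 0.402625
p(1.55) ≈ 0.4026

0.4026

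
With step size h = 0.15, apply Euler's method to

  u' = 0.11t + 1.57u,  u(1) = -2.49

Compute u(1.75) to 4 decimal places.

-7.0053

Euler: u_{n+1} = u_n + h·f(t_n, u_n).
t=1.000000, u=-2.490000: f=-3.799300 → u ← -2.490000 + 0.15·(-3.799300) = -3.059895
t=1.150000, u=-3.059895: f=-4.677535 → u ← -3.059895 + 0.15·(-4.677535) = -3.761525
t=1.300000, u=-3.761525: f=-5.762595 → u ← -3.761525 + 0.15·(-5.762595) = -4.625914
t=1.450000, u=-4.625914: f=-7.103186 → u ← -4.625914 + 0.15·(-7.103186) = -5.691392
t=1.600000, u=-5.691392: f=-8.759486 → u ← -5.691392 + 0.15·(-8.759486) = -7.005315
u(1.75) ≈ -7.0053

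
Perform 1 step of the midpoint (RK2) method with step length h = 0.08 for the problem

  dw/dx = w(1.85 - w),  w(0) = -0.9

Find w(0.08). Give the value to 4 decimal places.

Midpoint: k1 = f(x_n, w_n); k2 = f(x_n + h/2, w_n + (h/2)·k1); w_{n+1} = w_n + h·k2.
x=0.000000, w=-0.900000:
  k1 = f(0.000000, -0.900000) = -2.475000
  k2 = f(0.040000, -0.999000) = -2.846151
  w ← -0.900000 + 0.08·(-2.846151) = -1.127692
w(0.08) ≈ -1.1277

-1.1277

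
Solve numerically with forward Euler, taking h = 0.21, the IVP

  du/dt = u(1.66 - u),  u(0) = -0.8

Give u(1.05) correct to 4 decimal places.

-20.0036

Euler: u_{n+1} = u_n + h·f(t_n, u_n).
t=0.000000, u=-0.800000: f=-1.968000 → u ← -0.800000 + 0.21·(-1.968000) = -1.213280
t=0.210000, u=-1.213280: f=-3.486093 → u ← -1.213280 + 0.21·(-3.486093) = -1.945360
t=0.420000, u=-1.945360: f=-7.013721 → u ← -1.945360 + 0.21·(-7.013721) = -3.418241
t=0.630000, u=-3.418241: f=-17.358651 → u ← -3.418241 + 0.21·(-17.358651) = -7.063558
t=0.840000, u=-7.063558: f=-61.619351 → u ← -7.063558 + 0.21·(-61.619351) = -20.003621
u(1.05) ≈ -20.0036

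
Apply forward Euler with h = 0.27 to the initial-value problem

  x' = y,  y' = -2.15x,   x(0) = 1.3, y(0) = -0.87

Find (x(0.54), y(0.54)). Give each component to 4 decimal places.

Euler on (x,y): x_{n+1} = x_n + h·x', y_{n+1} = y_n + h·y'.
0.000000: (1.300000, -0.870000); f=(-0.870000, -2.795000) → (1.065100, -1.624650)
0.270000: (1.065100, -1.624650); f=(-1.624650, -2.289965) → (0.626444, -2.242941)
(x(0.54), y(0.54)) ≈ (0.6264, -2.2429)

0.6264, -2.2429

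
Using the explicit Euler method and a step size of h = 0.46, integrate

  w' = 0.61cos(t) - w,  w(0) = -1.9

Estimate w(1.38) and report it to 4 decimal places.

0.0884

Euler: w_{n+1} = w_n + h·f(t_n, w_n).
t=0.000000, w=-1.900000: f=2.510000 → w ← -1.900000 + 0.46·2.510000 = -0.745400
t=0.460000, w=-0.745400: f=1.291992 → w ← -0.745400 + 0.46·1.291992 = -0.151084
t=0.920000, w=-0.151084: f=0.520634 → w ← -0.151084 + 0.46·0.520634 = 0.088408
w(1.38) ≈ 0.0884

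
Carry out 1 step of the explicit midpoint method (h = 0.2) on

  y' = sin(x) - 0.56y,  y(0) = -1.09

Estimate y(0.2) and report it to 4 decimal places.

Midpoint: k1 = f(x_n, y_n); k2 = f(x_n + h/2, y_n + (h/2)·k1); y_{n+1} = y_n + h·k2.
x=0.000000, y=-1.090000:
  k1 = f(0.000000, -1.090000) = 0.610400
  k2 = f(0.100000, -1.028960) = 0.676051
  y ← -1.090000 + 0.2·0.676051 = -0.954790
y(0.2) ≈ -0.9548

-0.9548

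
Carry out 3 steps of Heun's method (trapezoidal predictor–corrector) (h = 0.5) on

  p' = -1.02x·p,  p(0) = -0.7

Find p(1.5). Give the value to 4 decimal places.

Heun: k1 = f(x_n, p_n); k2 = f(x_n + h, p_n + h·k1); p_{n+1} = p_n + (h/2)·(k1 + k2).
x=0.000000, p=-0.700000:
  k1 = f(0.000000, -0.700000) = 0.000000
  k2 = f(0.500000, -0.700000) = 0.357000
  p ← -0.700000 + (0.5/2)·(0.000000 + 0.357000) = -0.610750
x=0.500000, p=-0.610750:
  k1 = f(0.500000, -0.610750) = 0.311482
  k2 = f(1.000000, -0.455009) = 0.464109
  p ← -0.610750 + (0.5/2)·(0.311482 + 0.464109) = -0.416852
x=1.000000, p=-0.416852:
  k1 = f(1.000000, -0.416852) = 0.425189
  k2 = f(1.500000, -0.204258) = 0.312514
  p ← -0.416852 + (0.5/2)·(0.425189 + 0.312514) = -0.232426
p(1.5) ≈ -0.2324

-0.2324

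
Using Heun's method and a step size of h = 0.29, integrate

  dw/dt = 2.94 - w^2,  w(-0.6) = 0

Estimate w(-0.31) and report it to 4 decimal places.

0.7472

Heun: k1 = f(t_n, w_n); k2 = f(t_n + h, w_n + h·k1); w_{n+1} = w_n + (h/2)·(k1 + k2).
t=-0.600000, w=0.000000:
  k1 = f(-0.600000, 0.000000) = 2.940000
  k2 = f(-0.310000, 0.852600) = 2.213073
  w ← 0.000000 + (0.29/2)·(2.940000 + 2.213073) = 0.747196
w(-0.31) ≈ 0.7472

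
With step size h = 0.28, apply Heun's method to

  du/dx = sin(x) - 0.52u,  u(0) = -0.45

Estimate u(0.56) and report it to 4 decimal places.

Heun: k1 = f(x_n, u_n); k2 = f(x_n + h, u_n + h·k1); u_{n+1} = u_n + (h/2)·(k1 + k2).
x=0.000000, u=-0.450000:
  k1 = f(0.000000, -0.450000) = 0.234000
  k2 = f(0.280000, -0.384480) = 0.476285
  u ← -0.450000 + (0.28/2)·(0.234000 + 0.476285) = -0.350560
x=0.280000, u=-0.350560:
  k1 = f(0.280000, -0.350560) = 0.458647
  k2 = f(0.560000, -0.222139) = 0.646698
  u ← -0.350560 + (0.28/2)·(0.458647 + 0.646698) = -0.195812
u(0.56) ≈ -0.1958

-0.1958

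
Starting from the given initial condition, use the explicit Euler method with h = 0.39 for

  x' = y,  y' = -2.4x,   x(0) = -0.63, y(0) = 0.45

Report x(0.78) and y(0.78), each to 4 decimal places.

Euler on (x,y): x_{n+1} = x_n + h·x', y_{n+1} = y_n + h·y'.
0.000000: (-0.630000, 0.450000); f=(0.450000, 1.512000) → (-0.454500, 1.039680)
0.390000: (-0.454500, 1.039680); f=(1.039680, 1.090800) → (-0.049025, 1.465092)
(x(0.78), y(0.78)) ≈ (-0.0490, 1.4651)

-0.0490, 1.4651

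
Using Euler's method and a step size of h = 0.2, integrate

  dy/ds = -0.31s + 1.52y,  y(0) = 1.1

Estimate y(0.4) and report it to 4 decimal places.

1.8581

Euler: y_{n+1} = y_n + h·f(s_n, y_n).
s=0.000000, y=1.100000: f=1.672000 → y ← 1.100000 + 0.2·1.672000 = 1.434400
s=0.200000, y=1.434400: f=2.118288 → y ← 1.434400 + 0.2·2.118288 = 1.858058
y(0.4) ≈ 1.8581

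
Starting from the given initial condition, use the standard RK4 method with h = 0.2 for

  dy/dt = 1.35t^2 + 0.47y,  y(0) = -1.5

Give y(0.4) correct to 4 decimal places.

-1.7800

RK4: k1 = f(t_n, y_n); k2 = f(t_n + h/2, y_n + (h/2)·k1); k3 = f(t_n + h/2, y_n + (h/2)·k2); k4 = f(t_n + h, y_n + h·k3); y_{n+1} = y_n + (h/6)·(k1 + 2k2 + 2k3 + k4).
t=0.000000, y=-1.500000:
  k1 = f(0.000000, -1.500000) = -0.705000
  k2 = f(0.100000, -1.570500) = -0.724635
  k3 = f(0.100000, -1.572464) = -0.725558
  k4 = f(0.200000, -1.645112) = -0.719202
  y ← -1.500000 + (0.2/6)·(k1 + 2k2 + 2k3 + k4) = -1.644153
t=0.200000, y=-1.644153:
  k1 = f(0.200000, -1.644153) = -0.718752
  k2 = f(0.300000, -1.716028) = -0.685033
  k3 = f(0.300000, -1.712656) = -0.683448
  k4 = f(0.400000, -1.780843) = -0.620996
  y ← -1.644153 + (0.2/6)·(k1 + 2k2 + 2k3 + k4) = -1.780043
y(0.4) ≈ -1.7800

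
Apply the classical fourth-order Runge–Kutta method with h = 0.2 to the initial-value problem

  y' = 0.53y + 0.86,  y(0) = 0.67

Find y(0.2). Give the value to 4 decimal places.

0.9264

RK4: k1 = f(t_n, y_n); k2 = f(t_n + h/2, y_n + (h/2)·k1); k3 = f(t_n + h/2, y_n + (h/2)·k2); k4 = f(t_n + h, y_n + h·k3); y_{n+1} = y_n + (h/6)·(k1 + 2k2 + 2k3 + k4).
t=0.000000, y=0.670000:
  k1 = f(0.000000, 0.670000) = 1.215100
  k2 = f(0.100000, 0.791510) = 1.279500
  k3 = f(0.100000, 0.797950) = 1.282914
  k4 = f(0.200000, 0.926583) = 1.351089
  y ← 0.670000 + (0.2/6)·(k1 + 2k2 + 2k3 + k4) = 0.926367
y(0.2) ≈ 0.9264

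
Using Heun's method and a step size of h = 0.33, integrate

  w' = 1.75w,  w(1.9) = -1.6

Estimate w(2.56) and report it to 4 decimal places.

Heun: k1 = f(x_n, w_n); k2 = f(x_n + h, w_n + h·k1); w_{n+1} = w_n + (h/2)·(k1 + k2).
x=1.900000, w=-1.600000:
  k1 = f(1.900000, -1.600000) = -2.800000
  k2 = f(2.230000, -2.524000) = -4.417000
  w ← -1.600000 + (0.33/2)·(-2.800000 + (-4.417000)) = -2.790805
x=2.230000, w=-2.790805:
  k1 = f(2.230000, -2.790805) = -4.883909
  k2 = f(2.560000, -4.402495) = -7.704366
  w ← -2.790805 + (0.33/2)·(-4.883909 + (-7.704366)) = -4.867870
w(2.56) ≈ -4.8679

-4.8679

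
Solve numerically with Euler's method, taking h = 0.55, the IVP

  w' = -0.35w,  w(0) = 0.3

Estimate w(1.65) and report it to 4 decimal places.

Euler: w_{n+1} = w_n + h·f(x_n, w_n).
x=0.000000, w=0.300000: f=-0.105000 → w ← 0.300000 + 0.55·(-0.105000) = 0.242250
x=0.550000, w=0.242250: f=-0.084787 → w ← 0.242250 + 0.55·(-0.084787) = 0.195617
x=1.100000, w=0.195617: f=-0.068466 → w ← 0.195617 + 0.55·(-0.068466) = 0.157961
w(1.65) ≈ 0.1580

0.1580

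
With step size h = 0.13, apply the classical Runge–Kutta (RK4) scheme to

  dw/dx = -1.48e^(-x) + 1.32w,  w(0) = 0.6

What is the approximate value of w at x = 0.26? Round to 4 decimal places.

0.4384

RK4: k1 = f(x_n, w_n); k2 = f(x_n + h/2, w_n + (h/2)·k1); k3 = f(x_n + h/2, w_n + (h/2)·k2); k4 = f(x_n + h, w_n + h·k3); w_{n+1} = w_n + (h/6)·(k1 + 2k2 + 2k3 + k4).
x=0.000000, w=0.600000:
  k1 = f(0.000000, 0.600000) = -0.688000
  k2 = f(0.065000, 0.555280) = -0.653890
  k3 = f(0.065000, 0.557497) = -0.650964
  k4 = f(0.130000, 0.515375) = -0.619287
  w ← 0.600000 + (0.13/6)·(k1 + 2k2 + 2k3 + k4) = 0.515132
x=0.130000, w=0.515132:
  k1 = f(0.130000, 0.515132) = -0.619607
  k2 = f(0.195000, 0.474857) = -0.590984
  k3 = f(0.195000, 0.476718) = -0.588528
  k4 = f(0.260000, 0.438623) = -0.562174
  w ← 0.515132 + (0.13/6)·(k1 + 2k2 + 2k3 + k4) = 0.438414
w(0.26) ≈ 0.4384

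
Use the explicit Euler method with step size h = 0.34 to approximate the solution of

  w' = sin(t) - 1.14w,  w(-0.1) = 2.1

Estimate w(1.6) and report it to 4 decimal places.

0.7539

Euler: w_{n+1} = w_n + h·f(t_n, w_n).
t=-0.100000, w=2.100000: f=-2.493833 → w ← 2.100000 + 0.34·(-2.493833) = 1.252097
t=0.240000, w=1.252097: f=-1.189688 → w ← 1.252097 + 0.34·(-1.189688) = 0.847603
t=0.580000, w=0.847603: f=-0.418243 → w ← 0.847603 + 0.34·(-0.418243) = 0.705400
t=0.920000, w=0.705400: f=-0.008555 → w ← 0.705400 + 0.34·(-0.008555) = 0.702492
t=1.260000, w=0.702492: f=0.151250 → w ← 0.702492 + 0.34·0.151250 = 0.753917
w(1.6) ≈ 0.7539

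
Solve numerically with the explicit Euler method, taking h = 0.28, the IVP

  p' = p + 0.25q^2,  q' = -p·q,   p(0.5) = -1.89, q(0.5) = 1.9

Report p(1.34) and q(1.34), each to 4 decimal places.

-1.2679, 7.5202

Euler on (p,q): p_{n+1} = p_n + h·p', q_{n+1} = q_n + h·q'.
0.500000: (-1.890000, 1.900000); f=(-0.987500, 3.591000) → (-2.166500, 2.905480)
0.780000: (-2.166500, 2.905480); f=(-0.056046, 6.294722) → (-2.182193, 4.668002)
1.060000: (-2.182193, 4.668002); f=(3.265368, 10.186482) → (-1.267890, 7.520217)
(p(1.34), q(1.34)) ≈ (-1.2679, 7.5202)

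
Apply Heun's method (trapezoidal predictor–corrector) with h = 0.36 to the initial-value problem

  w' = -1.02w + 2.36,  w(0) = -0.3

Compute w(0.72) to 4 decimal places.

Heun: k1 = f(t_n, w_n); k2 = f(t_n + h, w_n + h·k1); w_{n+1} = w_n + (h/2)·(k1 + k2).
t=0.000000, w=-0.300000:
  k1 = f(0.000000, -0.300000) = 2.666000
  k2 = f(0.360000, 0.659760) = 1.687045
  w ← -0.300000 + (0.36/2)·(2.666000 + 1.687045) = 0.483548
t=0.360000, w=0.483548:
  k1 = f(0.360000, 0.483548) = 1.866781
  k2 = f(0.720000, 1.155589) = 1.181299
  w ← 0.483548 + (0.36/2)·(1.866781 + 1.181299) = 1.032202
w(0.72) ≈ 1.0322

1.0322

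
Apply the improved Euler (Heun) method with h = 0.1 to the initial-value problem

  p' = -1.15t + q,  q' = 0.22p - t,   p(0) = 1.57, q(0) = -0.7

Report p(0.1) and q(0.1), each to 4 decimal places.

1.4960, -0.6712

Heun on (p,q): k1 = f(t_n, state_n); k2 = f(t_n + h, state_n + h·k1); state_{n+1} = state_n + (h/2)·(k1 + k2).
0.000000: (1.570000, -0.700000)
  k1 = (-0.700000, 0.345400)
  predictor → (1.500000, -0.665460)
  k2 = (-0.780460, 0.230000)
  → (1.495977, -0.671230)
(p(0.1), q(0.1)) ≈ (1.4960, -0.6712)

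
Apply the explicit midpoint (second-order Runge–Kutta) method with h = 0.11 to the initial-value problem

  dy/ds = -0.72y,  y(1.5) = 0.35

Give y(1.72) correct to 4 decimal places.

Midpoint: k1 = f(s_n, y_n); k2 = f(s_n + h/2, y_n + (h/2)·k1); y_{n+1} = y_n + h·k2.
s=1.500000, y=0.350000:
  k1 = f(1.500000, 0.350000) = -0.252000
  k2 = f(1.555000, 0.336140) = -0.242021
  y ← 0.350000 + 0.11·(-0.242021) = 0.323378
s=1.610000, y=0.323378:
  k1 = f(1.610000, 0.323378) = -0.232832
  k2 = f(1.665000, 0.310572) = -0.223612
  y ← 0.323378 + 0.11·(-0.223612) = 0.298780
y(1.72) ≈ 0.2988

0.2988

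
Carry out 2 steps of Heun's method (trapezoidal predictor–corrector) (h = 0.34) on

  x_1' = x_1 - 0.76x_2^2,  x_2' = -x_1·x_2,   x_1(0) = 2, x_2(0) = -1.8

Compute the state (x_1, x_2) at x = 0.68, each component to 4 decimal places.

2.8794, -0.5154

Heun on (x_1,x_2): k1 = f(x_n, state_n); k2 = f(x_n + h, state_n + h·k1); state_{n+1} = state_n + (h/2)·(k1 + k2).
0.000000: (2.000000, -1.800000)
  k1 = (-0.462400, 3.600000)
  predictor → (1.842784, -0.576000)
  k2 = (1.590634, 1.061444)
  → (2.191800, -1.007555)
0.340000: (2.191800, -1.007555)
  k1 = (1.420273, 2.208358)
  predictor → (2.674693, -0.256713)
  k2 = (2.624608, 0.686628)
  → (2.879430, -0.515407)
(x_1(0.68), x_2(0.68)) ≈ (2.8794, -0.5154)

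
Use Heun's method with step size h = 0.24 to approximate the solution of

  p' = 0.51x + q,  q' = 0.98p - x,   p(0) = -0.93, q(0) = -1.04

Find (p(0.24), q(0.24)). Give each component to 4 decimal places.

-1.1912, -1.3169

Heun on (p,q): k1 = f(x_n, state_n); k2 = f(x_n + h, state_n + h·k1); state_{n+1} = state_n + (h/2)·(k1 + k2).
0.000000: (-0.930000, -1.040000)
  k1 = (-1.040000, -0.911400)
  predictor → (-1.179600, -1.258736)
  k2 = (-1.136336, -1.396008)
  → (-1.191160, -1.316889)
(p(0.24), q(0.24)) ≈ (-1.1912, -1.3169)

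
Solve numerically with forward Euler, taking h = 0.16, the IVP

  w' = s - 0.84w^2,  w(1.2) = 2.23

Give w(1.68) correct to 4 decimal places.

Euler: w_{n+1} = w_n + h·f(s_n, w_n).
s=1.200000, w=2.230000: f=-2.977236 → w ← 2.230000 + 0.16·(-2.977236) = 1.753642
s=1.360000, w=1.753642: f=-1.223219 → w ← 1.753642 + 0.16·(-1.223219) = 1.557927
s=1.520000, w=1.557927: f=-0.518795 → w ← 1.557927 + 0.16·(-0.518795) = 1.474920
w(1.68) ≈ 1.4749

1.4749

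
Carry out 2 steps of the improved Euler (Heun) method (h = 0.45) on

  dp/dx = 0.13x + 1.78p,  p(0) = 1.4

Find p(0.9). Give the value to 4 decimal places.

Heun: k1 = f(x_n, p_n); k2 = f(x_n + h, p_n + h·k1); p_{n+1} = p_n + (h/2)·(k1 + k2).
x=0.000000, p=1.400000:
  k1 = f(0.000000, 1.400000) = 2.492000
  k2 = f(0.450000, 2.521400) = 4.546592
  p ← 1.400000 + (0.45/2)·(2.492000 + 4.546592) = 2.983683
x=0.450000, p=2.983683:
  k1 = f(0.450000, 2.983683) = 5.369456
  k2 = f(0.900000, 5.399938) = 9.728890
  p ← 2.983683 + (0.45/2)·(5.369456 + 9.728890) = 6.380811
p(0.9) ≈ 6.3808

6.3808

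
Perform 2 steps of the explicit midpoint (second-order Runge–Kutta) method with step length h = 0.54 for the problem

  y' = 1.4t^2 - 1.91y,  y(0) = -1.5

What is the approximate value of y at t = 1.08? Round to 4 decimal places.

Midpoint: k1 = f(t_n, y_n); k2 = f(t_n + h/2, y_n + (h/2)·k1); y_{n+1} = y_n + h·k2.
t=0.000000, y=-1.500000:
  k1 = f(0.000000, -1.500000) = 2.865000
  k2 = f(0.270000, -0.726450) = 1.489580
  y ← -1.500000 + 0.54·1.489580 = -0.695627
t=0.540000, y=-0.695627:
  k1 = f(0.540000, -0.695627) = 1.736888
  k2 = f(0.810000, -0.226667) = 1.351475
  y ← -0.695627 + 0.54·1.351475 = 0.034169
y(1.08) ≈ 0.0342

0.0342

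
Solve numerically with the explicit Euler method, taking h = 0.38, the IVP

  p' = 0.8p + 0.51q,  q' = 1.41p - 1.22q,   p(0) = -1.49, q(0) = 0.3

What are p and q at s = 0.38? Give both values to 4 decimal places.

Euler on (p,q): p_{n+1} = p_n + h·p', q_{n+1} = q_n + h·q'.
0.000000: (-1.490000, 0.300000); f=(-1.039000, -2.466900) → (-1.884820, -0.637422)
(p(0.38), q(0.38)) ≈ (-1.8848, -0.6374)

-1.8848, -0.6374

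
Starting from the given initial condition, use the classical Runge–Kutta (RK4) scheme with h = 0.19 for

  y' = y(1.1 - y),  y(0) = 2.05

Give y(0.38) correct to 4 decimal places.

1.5830

RK4: k1 = f(t_n, y_n); k2 = f(t_n + h/2, y_n + (h/2)·k1); k3 = f(t_n + h/2, y_n + (h/2)·k2); k4 = f(t_n + h, y_n + h·k3); y_{n+1} = y_n + (h/6)·(k1 + 2k2 + 2k3 + k4).
t=0.000000, y=2.050000:
  k1 = f(0.000000, 2.050000) = -1.947500
  k2 = f(0.095000, 1.864987) = -1.426692
  k3 = f(0.095000, 1.914464) = -1.559263
  k4 = f(0.190000, 1.753740) = -1.146490
  y ← 2.050000 + (0.19/6)·(k1 + 2k2 + 2k3 + k4) = 1.762913
t=0.190000, y=1.762913:
  k1 = f(0.190000, 1.762913) = -1.168658
  k2 = f(0.285000, 1.651891) = -0.911663
  k3 = f(0.285000, 1.676305) = -0.966063
  k4 = f(0.380000, 1.579361) = -0.757084
  y ← 1.762913 + (0.19/6)·(k1 + 2k2 + 2k3 + k4) = 1.583009
y(0.38) ≈ 1.5830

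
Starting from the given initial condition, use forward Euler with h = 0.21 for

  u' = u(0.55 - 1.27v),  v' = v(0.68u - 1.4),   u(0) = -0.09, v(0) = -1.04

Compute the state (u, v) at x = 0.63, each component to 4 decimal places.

Euler on (u,v): u_{n+1} = u_n + h·u', v_{n+1} = v_n + h·v'.
0.000000: (-0.090000, -1.040000); f=(-0.168372, 1.519648) → (-0.125358, -0.720874)
0.210000: (-0.125358, -0.720874); f=(-0.183714, 1.070673) → (-0.163938, -0.496033)
0.420000: (-0.163938, -0.496033); f=(-0.193440, 0.749742) → (-0.204560, -0.338587)
(u(0.63), v(0.63)) ≈ (-0.2046, -0.3386)

-0.2046, -0.3386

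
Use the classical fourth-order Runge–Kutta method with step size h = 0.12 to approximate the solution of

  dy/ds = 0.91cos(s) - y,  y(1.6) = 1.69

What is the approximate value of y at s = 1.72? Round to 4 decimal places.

RK4: k1 = f(s_n, y_n); k2 = f(s_n + h/2, y_n + (h/2)·k1); k3 = f(s_n + h/2, y_n + (h/2)·k2); k4 = f(s_n + h, y_n + h·k3); y_{n+1} = y_n + (h/6)·(k1 + 2k2 + 2k3 + k4).
s=1.600000, y=1.690000:
  k1 = f(1.600000, 1.690000) = -1.716572
  k2 = f(1.660000, 1.587006) = -1.668073
  k3 = f(1.660000, 1.589916) = -1.670983
  k4 = f(1.720000, 1.489482) = -1.624754
  y ← 1.690000 + (0.12/6)·(k1 + 2k2 + 2k3 + k4) = 1.489611
y(1.72) ≈ 1.4896

1.4896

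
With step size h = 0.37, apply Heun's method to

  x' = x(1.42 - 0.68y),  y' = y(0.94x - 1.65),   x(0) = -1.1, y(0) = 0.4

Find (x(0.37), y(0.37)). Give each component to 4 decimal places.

Heun on (x,y): k1 = f(t_n, state_n); k2 = f(t_n + h, state_n + h·k1); state_{n+1} = state_n + (h/2)·(k1 + k2).
0.000000: (-1.100000, 0.400000)
  k1 = (-1.262800, -1.073600)
  predictor → (-1.567236, 0.002768)
  k2 = (-2.222525, -0.008645)
  → (-1.744785, 0.199785)
(x(0.37), y(0.37)) ≈ (-1.7448, 0.1998)

-1.7448, 0.1998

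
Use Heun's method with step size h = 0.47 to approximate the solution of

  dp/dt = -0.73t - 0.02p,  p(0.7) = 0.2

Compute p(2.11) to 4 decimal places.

Heun: k1 = f(t_n, p_n); k2 = f(t_n + h, p_n + h·k1); p_{n+1} = p_n + (h/2)·(k1 + k2).
t=0.700000, p=0.200000:
  k1 = f(0.700000, 0.200000) = -0.515000
  k2 = f(1.170000, -0.042050) = -0.853259
  p ← 0.200000 + (0.47/2)·(-0.515000 + (-0.853259)) = -0.121541
t=1.170000, p=-0.121541:
  k1 = f(1.170000, -0.121541) = -0.851669
  k2 = f(1.640000, -0.521825) = -1.186763
  p ← -0.121541 + (0.47/2)·(-0.851669 + (-1.186763)) = -0.600573
t=1.640000, p=-0.600573:
  k1 = f(1.640000, -0.600573) = -1.185189
  k2 = f(2.110000, -1.157611) = -1.517148
  p ← -0.600573 + (0.47/2)·(-1.185189 + (-1.517148)) = -1.235622
p(2.11) ≈ -1.2356

-1.2356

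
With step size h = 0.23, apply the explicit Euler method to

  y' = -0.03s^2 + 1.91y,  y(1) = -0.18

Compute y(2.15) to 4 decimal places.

Euler: y_{n+1} = y_n + h·f(s_n, y_n).
s=1.000000, y=-0.180000: f=-0.373800 → y ← -0.180000 + 0.23·(-0.373800) = -0.265974
s=1.230000, y=-0.265974: f=-0.553397 → y ← -0.265974 + 0.23·(-0.553397) = -0.393255
s=1.460000, y=-0.393255: f=-0.815066 → y ← -0.393255 + 0.23·(-0.815066) = -0.580721
s=1.690000, y=-0.580721: f=-1.194859 → y ← -0.580721 + 0.23·(-1.194859) = -0.855538
s=1.920000, y=-0.855538: f=-1.744670 → y ← -0.855538 + 0.23·(-1.744670) = -1.256812
y(2.15) ≈ -1.2568

-1.2568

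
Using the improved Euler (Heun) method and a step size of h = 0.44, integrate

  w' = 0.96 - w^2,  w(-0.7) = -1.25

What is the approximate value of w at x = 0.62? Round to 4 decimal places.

-17.2445

Heun: k1 = f(x_n, w_n); k2 = f(x_n + h, w_n + h·k1); w_{n+1} = w_n + (h/2)·(k1 + k2).
x=-0.700000, w=-1.250000:
  k1 = f(-0.700000, -1.250000) = -0.602500
  k2 = f(-0.260000, -1.515100) = -1.335528
  w ← -1.250000 + (0.44/2)·(-0.602500 + (-1.335528)) = -1.676366
x=-0.260000, w=-1.676366:
  k1 = f(-0.260000, -1.676366) = -1.850204
  k2 = f(0.180000, -2.490456) = -5.242370
  w ← -1.676366 + (0.44/2)·(-1.850204 + (-5.242370)) = -3.236732
x=0.180000, w=-3.236732:
  k1 = f(0.180000, -3.236732) = -9.516436
  k2 = f(0.620000, -7.423964) = -54.155241
  w ← -3.236732 + (0.44/2)·(-9.516436 + (-54.155241)) = -17.244501
w(0.62) ≈ -17.2445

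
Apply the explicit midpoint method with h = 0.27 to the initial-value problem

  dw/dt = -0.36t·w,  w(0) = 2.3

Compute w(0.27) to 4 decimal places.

2.2698

Midpoint: k1 = f(t_n, w_n); k2 = f(t_n + h/2, w_n + (h/2)·k1); w_{n+1} = w_n + h·k2.
t=0.000000, w=2.300000:
  k1 = f(0.000000, 2.300000) = 0.000000
  k2 = f(0.135000, 2.300000) = -0.111780
  w ← 2.300000 + 0.27·(-0.111780) = 2.269819
w(0.27) ≈ 2.2698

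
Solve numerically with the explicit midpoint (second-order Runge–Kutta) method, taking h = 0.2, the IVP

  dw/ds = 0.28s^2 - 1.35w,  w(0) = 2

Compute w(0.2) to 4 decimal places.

Midpoint: k1 = f(s_n, w_n); k2 = f(s_n + h/2, w_n + (h/2)·k1); w_{n+1} = w_n + h·k2.
s=0.000000, w=2.000000:
  k1 = f(0.000000, 2.000000) = -2.700000
  k2 = f(0.100000, 1.730000) = -2.332700
  w ← 2.000000 + 0.2·(-2.332700) = 1.533460
w(0.2) ≈ 1.5335

1.5335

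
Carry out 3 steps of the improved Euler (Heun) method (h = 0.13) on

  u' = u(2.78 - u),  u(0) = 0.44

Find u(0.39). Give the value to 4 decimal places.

Heun: k1 = f(x_n, u_n); k2 = f(x_n + h, u_n + h·k1); u_{n+1} = u_n + (h/2)·(k1 + k2).
x=0.000000, u=0.440000:
  k1 = f(0.000000, 0.440000) = 1.029600
  k2 = f(0.130000, 0.573848) = 1.265996
  u ← 0.440000 + (0.13/2)·(1.029600 + 1.265996) = 0.589214
x=0.130000, u=0.589214:
  k1 = f(0.130000, 0.589214) = 1.290841
  k2 = f(0.260000, 0.757023) = 1.531440
  u ← 0.589214 + (0.13/2)·(1.290841 + 1.531440) = 0.772662
x=0.260000, u=0.772662:
  k1 = f(0.260000, 0.772662) = 1.550994
  k2 = f(0.390000, 0.974291) = 1.759286
  u ← 0.772662 + (0.13/2)·(1.550994 + 1.759286) = 0.987830
u(0.39) ≈ 0.9878

0.9878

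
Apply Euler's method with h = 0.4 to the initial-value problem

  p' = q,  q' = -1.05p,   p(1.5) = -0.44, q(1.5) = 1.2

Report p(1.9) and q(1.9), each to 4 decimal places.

Euler on (p,q): p_{n+1} = p_n + h·p', q_{n+1} = q_n + h·q'.
1.500000: (-0.440000, 1.200000); f=(1.200000, 0.462000) → (0.040000, 1.384800)
(p(1.9), q(1.9)) ≈ (0.0400, 1.3848)

0.0400, 1.3848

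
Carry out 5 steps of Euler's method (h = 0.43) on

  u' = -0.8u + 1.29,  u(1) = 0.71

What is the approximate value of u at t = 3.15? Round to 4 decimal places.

1.5029

Euler: u_{n+1} = u_n + h·f(t_n, u_n).
t=1.000000, u=0.710000: f=0.722000 → u ← 0.710000 + 0.43·0.722000 = 1.020460
t=1.430000, u=1.020460: f=0.473632 → u ← 1.020460 + 0.43·0.473632 = 1.224122
t=1.860000, u=1.224122: f=0.310703 → u ← 1.224122 + 0.43·0.310703 = 1.357724
t=2.290000, u=1.357724: f=0.203821 → u ← 1.357724 + 0.43·0.203821 = 1.445367
t=2.720000, u=1.445367: f=0.133707 → u ← 1.445367 + 0.43·0.133707 = 1.502861
u(3.15) ≈ 1.5029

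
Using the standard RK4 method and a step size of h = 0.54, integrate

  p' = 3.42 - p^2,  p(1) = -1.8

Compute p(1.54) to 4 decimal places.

-1.5287

RK4: k1 = f(x_n, p_n); k2 = f(x_n + h/2, p_n + (h/2)·k1); k3 = f(x_n + h/2, p_n + (h/2)·k2); k4 = f(x_n + h, p_n + h·k3); p_{n+1} = p_n + (h/6)·(k1 + 2k2 + 2k3 + k4).
x=1.000000, p=-1.800000:
  k1 = f(1.000000, -1.800000) = 0.180000
  k2 = f(1.270000, -1.751400) = 0.352598
  k3 = f(1.270000, -1.704799) = 0.513662
  k4 = f(1.540000, -1.522623) = 1.101621
  p ← -1.800000 + (0.54/6)·(k1 + 2k2 + 2k3 + k4) = -1.528727
p(1.54) ≈ -1.5287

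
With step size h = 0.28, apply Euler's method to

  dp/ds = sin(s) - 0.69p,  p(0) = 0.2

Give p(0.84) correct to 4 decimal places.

Euler: p_{n+1} = p_n + h·f(s_n, p_n).
s=0.000000, p=0.200000: f=-0.138000 → p ← 0.200000 + 0.28·(-0.138000) = 0.161360
s=0.280000, p=0.161360: f=0.165017 → p ← 0.161360 + 0.28·0.165017 = 0.207565
s=0.560000, p=0.207565: f=0.387966 → p ← 0.207565 + 0.28·0.387966 = 0.316195
p(0.84) ≈ 0.3162

0.3162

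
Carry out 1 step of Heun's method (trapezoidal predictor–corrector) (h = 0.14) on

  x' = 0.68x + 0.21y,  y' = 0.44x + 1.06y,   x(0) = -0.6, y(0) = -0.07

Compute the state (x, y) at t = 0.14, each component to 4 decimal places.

Heun on (x,y): k1 = f(t_n, state_n); k2 = f(t_n + h, state_n + h·k1); state_{n+1} = state_n + (h/2)·(k1 + k2).
0.000000: (-0.600000, -0.070000)
  k1 = (-0.422700, -0.338200)
  predictor → (-0.659178, -0.117348)
  k2 = (-0.472884, -0.414427)
  → (-0.662691, -0.122684)
(x(0.14), y(0.14)) ≈ (-0.6627, -0.1227)

-0.6627, -0.1227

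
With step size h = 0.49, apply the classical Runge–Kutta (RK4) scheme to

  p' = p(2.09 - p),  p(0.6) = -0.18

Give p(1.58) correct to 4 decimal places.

RK4: k1 = f(s_n, p_n); k2 = f(s_n + h/2, p_n + (h/2)·k1); k3 = f(s_n + h/2, p_n + (h/2)·k2); k4 = f(s_n + h, p_n + h·k3); p_{n+1} = p_n + (h/6)·(k1 + 2k2 + 2k3 + k4).
s=0.600000, p=-0.180000:
  k1 = f(0.600000, -0.180000) = -0.408600
  k2 = f(0.845000, -0.280107) = -0.663884
  k3 = f(0.845000, -0.342651) = -0.833552
  k4 = f(1.090000, -0.588440) = -1.576102
  p ← -0.180000 + (0.49/6)·(k1 + 2k2 + 2k3 + k4) = -0.586665
s=1.090000, p=-0.586665:
  k1 = f(1.090000, -0.586665) = -1.570306
  k2 = f(1.335000, -0.971390) = -2.973804
  k3 = f(1.335000, -1.315247) = -4.478741
  k4 = f(1.580000, -2.781248) = -13.548150
  p ← -0.586665 + (0.49/6)·(k1 + 2k2 + 2k3 + k4) = -3.038588
p(1.58) ≈ -3.0386

-3.0386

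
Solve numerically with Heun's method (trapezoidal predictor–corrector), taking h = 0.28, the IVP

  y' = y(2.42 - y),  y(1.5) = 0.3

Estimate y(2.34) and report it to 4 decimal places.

1.2286

Heun: k1 = f(x_n, y_n); k2 = f(x_n + h, y_n + h·k1); y_{n+1} = y_n + (h/2)·(k1 + k2).
x=1.500000, y=0.300000:
  k1 = f(1.500000, 0.300000) = 0.636000
  k2 = f(1.780000, 0.478080) = 0.928393
  y ← 0.300000 + (0.28/2)·(0.636000 + 0.928393) = 0.519015
x=1.780000, y=0.519015:
  k1 = f(1.780000, 0.519015) = 0.986640
  k2 = f(2.060000, 0.795274) = 1.292102
  y ← 0.519015 + (0.28/2)·(0.986640 + 1.292102) = 0.838039
x=2.060000, y=0.838039:
  k1 = f(2.060000, 0.838039) = 1.325745
  k2 = f(2.340000, 1.209248) = 1.464099
  y ← 0.838039 + (0.28/2)·(1.325745 + 1.464099) = 1.228617
y(2.34) ≈ 1.2286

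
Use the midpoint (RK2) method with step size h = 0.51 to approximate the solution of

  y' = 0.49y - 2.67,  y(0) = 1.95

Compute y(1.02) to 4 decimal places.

Midpoint: k1 = f(t_n, y_n); k2 = f(t_n + h/2, y_n + (h/2)·k1); y_{n+1} = y_n + h·k2.
t=0.000000, y=1.950000:
  k1 = f(0.000000, 1.950000) = -1.714500
  k2 = f(0.255000, 1.512803) = -1.928727
  y ← 1.950000 + 0.51·(-1.928727) = 0.966349
t=0.510000, y=0.966349:
  k1 = f(0.510000, 0.966349) = -2.196489
  k2 = f(0.765000, 0.406245) = -2.470940
  y ← 0.966349 + 0.51·(-2.470940) = -0.293830
y(1.02) ≈ -0.2938

-0.2938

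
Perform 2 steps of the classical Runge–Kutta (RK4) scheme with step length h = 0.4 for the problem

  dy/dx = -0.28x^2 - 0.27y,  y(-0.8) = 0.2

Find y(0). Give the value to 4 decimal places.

RK4: k1 = f(x_n, y_n); k2 = f(x_n + h/2, y_n + (h/2)·k1); k3 = f(x_n + h/2, y_n + (h/2)·k2); k4 = f(x_n + h, y_n + h·k3); y_{n+1} = y_n + (h/6)·(k1 + 2k2 + 2k3 + k4).
x=-0.800000, y=0.200000:
  k1 = f(-0.800000, 0.200000) = -0.233200
  k2 = f(-0.600000, 0.153360) = -0.142207
  k3 = f(-0.600000, 0.171559) = -0.147121
  k4 = f(-0.400000, 0.141152) = -0.082911
  y ← 0.200000 + (0.4/6)·(k1 + 2k2 + 2k3 + k4) = 0.140349
x=-0.400000, y=0.140349:
  k1 = f(-0.400000, 0.140349) = -0.082694
  k2 = f(-0.200000, 0.123810) = -0.044629
  k3 = f(-0.200000, 0.131423) = -0.046684
  k4 = f(0.000000, 0.121675) = -0.032852
  y ← 0.140349 + (0.4/6)·(k1 + 2k2 + 2k3 + k4) = 0.120471
y(0) ≈ 0.1205

0.1205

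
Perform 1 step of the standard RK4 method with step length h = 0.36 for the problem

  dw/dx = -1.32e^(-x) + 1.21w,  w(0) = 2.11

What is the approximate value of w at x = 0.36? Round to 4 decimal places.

RK4: k1 = f(x_n, w_n); k2 = f(x_n + h/2, w_n + (h/2)·k1); k3 = f(x_n + h/2, w_n + (h/2)·k2); k4 = f(x_n + h, w_n + h·k3); w_{n+1} = w_n + (h/6)·(k1 + 2k2 + 2k3 + k4).
x=0.000000, w=2.110000:
  k1 = f(0.000000, 2.110000) = 1.233100
  k2 = f(0.180000, 2.331958) = 1.719113
  k3 = f(0.180000, 2.419440) = 1.824966
  k4 = f(0.360000, 2.766988) = 2.427122
  w ← 2.110000 + (0.36/6)·(k1 + 2k2 + 2k3 + k4) = 2.754903
w(0.36) ≈ 2.7549

2.7549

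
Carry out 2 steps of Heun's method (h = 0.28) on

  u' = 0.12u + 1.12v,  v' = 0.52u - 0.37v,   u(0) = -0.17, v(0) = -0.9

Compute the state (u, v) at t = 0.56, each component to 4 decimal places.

-0.7369, -0.8550

Heun on (u,v): k1 = f(t_n, state_n); k2 = f(t_n + h, state_n + h·k1); state_{n+1} = state_n + (h/2)·(k1 + k2).
0.000000: (-0.170000, -0.900000)
  k1 = (-1.028400, 0.244600)
  predictor → (-0.457952, -0.831512)
  k2 = (-0.986248, 0.069524)
  → (-0.452051, -0.856023)
0.280000: (-0.452051, -0.856023)
  k1 = (-1.012991, 0.081662)
  predictor → (-0.735688, -0.833157)
  k2 = (-1.021419, -0.074290)
  → (-0.736868, -0.854990)
(u(0.56), v(0.56)) ≈ (-0.7369, -0.8550)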